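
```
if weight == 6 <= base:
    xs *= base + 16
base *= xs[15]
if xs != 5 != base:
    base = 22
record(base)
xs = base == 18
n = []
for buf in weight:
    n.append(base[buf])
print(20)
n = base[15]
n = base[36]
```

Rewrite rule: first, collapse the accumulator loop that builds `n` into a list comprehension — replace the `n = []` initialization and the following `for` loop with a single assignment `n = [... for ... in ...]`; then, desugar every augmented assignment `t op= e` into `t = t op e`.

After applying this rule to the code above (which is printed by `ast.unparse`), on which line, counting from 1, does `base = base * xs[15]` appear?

3

Transformed code:
if weight == 6 <= base:
    xs = xs * (base + 16)
base = base * xs[15]
if xs != 5 != base:
    base = 22
record(base)
xs = base == 18
n = [base[buf] for buf in weight]
print(20)
n = base[15]
n = base[36]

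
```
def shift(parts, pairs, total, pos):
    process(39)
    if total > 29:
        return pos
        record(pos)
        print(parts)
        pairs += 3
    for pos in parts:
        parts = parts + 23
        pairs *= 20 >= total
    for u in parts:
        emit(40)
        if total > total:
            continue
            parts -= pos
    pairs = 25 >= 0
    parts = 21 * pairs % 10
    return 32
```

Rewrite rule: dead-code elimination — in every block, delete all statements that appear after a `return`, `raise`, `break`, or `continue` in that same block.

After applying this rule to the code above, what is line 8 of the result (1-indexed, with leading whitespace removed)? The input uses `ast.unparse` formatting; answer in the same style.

Transformed code:
def shift(parts, pairs, total, pos):
    process(39)
    if total > 29:
        return pos
    for pos in parts:
        parts = parts + 23
        pairs *= 20 >= total
    for u in parts:
        emit(40)
        if total > total:
            continue
    pairs = 25 >= 0
    parts = 21 * pairs % 10
    return 32

for u in parts:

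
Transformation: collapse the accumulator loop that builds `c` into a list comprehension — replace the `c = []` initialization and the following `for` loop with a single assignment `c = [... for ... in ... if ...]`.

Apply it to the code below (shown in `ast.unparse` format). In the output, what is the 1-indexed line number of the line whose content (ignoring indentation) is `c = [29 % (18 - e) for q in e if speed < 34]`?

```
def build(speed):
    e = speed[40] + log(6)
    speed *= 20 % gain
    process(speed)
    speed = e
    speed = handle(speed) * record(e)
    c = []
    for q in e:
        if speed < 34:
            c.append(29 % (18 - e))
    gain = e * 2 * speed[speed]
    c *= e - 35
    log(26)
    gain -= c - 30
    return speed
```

Transformed code:
def build(speed):
    e = speed[40] + log(6)
    speed *= 20 % gain
    process(speed)
    speed = e
    speed = handle(speed) * record(e)
    c = [29 % (18 - e) for q in e if speed < 34]
    gain = e * 2 * speed[speed]
    c *= e - 35
    log(26)
    gain -= c - 30
    return speed

7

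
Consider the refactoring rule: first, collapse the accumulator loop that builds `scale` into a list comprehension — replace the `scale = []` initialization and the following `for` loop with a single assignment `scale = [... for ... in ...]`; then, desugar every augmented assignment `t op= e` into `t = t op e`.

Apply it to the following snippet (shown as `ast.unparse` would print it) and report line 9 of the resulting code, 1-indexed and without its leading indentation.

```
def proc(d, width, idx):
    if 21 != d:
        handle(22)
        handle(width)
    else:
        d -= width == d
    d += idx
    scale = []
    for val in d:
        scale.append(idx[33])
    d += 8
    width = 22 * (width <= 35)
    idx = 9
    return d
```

Transformed code:
def proc(d, width, idx):
    if 21 != d:
        handle(22)
        handle(width)
    else:
        d = d - (width == d)
    d = d + idx
    scale = [idx[33] for val in d]
    d = d + 8
    width = 22 * (width <= 35)
    idx = 9
    return d

d = d + 8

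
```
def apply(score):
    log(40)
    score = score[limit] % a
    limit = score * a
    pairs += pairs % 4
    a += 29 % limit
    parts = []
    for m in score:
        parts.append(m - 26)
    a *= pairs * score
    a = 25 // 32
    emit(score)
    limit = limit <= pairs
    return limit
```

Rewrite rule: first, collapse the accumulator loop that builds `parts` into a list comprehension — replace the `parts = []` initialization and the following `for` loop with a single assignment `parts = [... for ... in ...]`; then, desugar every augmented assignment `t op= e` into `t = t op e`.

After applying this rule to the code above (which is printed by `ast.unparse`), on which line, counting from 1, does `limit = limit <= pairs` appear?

11

Transformed code:
def apply(score):
    log(40)
    score = score[limit] % a
    limit = score * a
    pairs = pairs + pairs % 4
    a = a + 29 % limit
    parts = [m - 26 for m in score]
    a = a * (pairs * score)
    a = 25 // 32
    emit(score)
    limit = limit <= pairs
    return limit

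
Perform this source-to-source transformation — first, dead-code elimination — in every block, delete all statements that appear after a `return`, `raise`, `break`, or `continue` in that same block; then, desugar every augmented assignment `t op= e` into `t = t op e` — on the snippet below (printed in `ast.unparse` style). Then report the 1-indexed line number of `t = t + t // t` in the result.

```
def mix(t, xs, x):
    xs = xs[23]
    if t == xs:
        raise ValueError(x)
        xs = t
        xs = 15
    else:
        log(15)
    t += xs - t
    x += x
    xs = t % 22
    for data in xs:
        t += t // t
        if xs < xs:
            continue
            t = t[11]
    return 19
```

11

Transformed code:
def mix(t, xs, x):
    xs = xs[23]
    if t == xs:
        raise ValueError(x)
    else:
        log(15)
    t = t + (xs - t)
    x = x + x
    xs = t % 22
    for data in xs:
        t = t + t // t
        if xs < xs:
            continue
    return 19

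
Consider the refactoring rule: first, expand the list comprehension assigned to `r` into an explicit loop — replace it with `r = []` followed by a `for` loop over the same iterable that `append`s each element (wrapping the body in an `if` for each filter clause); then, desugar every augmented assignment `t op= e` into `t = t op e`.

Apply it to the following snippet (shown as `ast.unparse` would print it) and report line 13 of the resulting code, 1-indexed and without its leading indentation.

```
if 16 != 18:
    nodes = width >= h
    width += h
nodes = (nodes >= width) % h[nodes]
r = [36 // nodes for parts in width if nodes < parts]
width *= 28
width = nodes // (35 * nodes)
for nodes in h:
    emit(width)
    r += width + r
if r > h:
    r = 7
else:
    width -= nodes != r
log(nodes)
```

Transformed code:
if 16 != 18:
    nodes = width >= h
    width = width + h
nodes = (nodes >= width) % h[nodes]
r = []
for parts in width:
    if nodes < parts:
        r.append(36 // nodes)
width = width * 28
width = nodes // (35 * nodes)
for nodes in h:
    emit(width)
    r = r + (width + r)
if r > h:
    r = 7
else:
    width = width - (nodes != r)
log(nodes)

r = r + (width + r)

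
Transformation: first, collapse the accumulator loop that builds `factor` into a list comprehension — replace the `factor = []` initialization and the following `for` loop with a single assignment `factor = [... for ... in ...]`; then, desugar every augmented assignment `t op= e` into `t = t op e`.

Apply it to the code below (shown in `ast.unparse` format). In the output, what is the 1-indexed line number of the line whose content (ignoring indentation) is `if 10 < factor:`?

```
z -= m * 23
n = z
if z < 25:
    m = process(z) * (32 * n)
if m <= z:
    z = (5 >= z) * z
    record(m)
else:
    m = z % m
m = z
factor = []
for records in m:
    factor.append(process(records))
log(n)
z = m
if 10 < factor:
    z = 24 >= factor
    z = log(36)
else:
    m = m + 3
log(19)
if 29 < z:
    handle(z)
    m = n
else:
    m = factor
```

Transformed code:
z = z - m * 23
n = z
if z < 25:
    m = process(z) * (32 * n)
if m <= z:
    z = (5 >= z) * z
    record(m)
else:
    m = z % m
m = z
factor = [process(records) for records in m]
log(n)
z = m
if 10 < factor:
    z = 24 >= factor
    z = log(36)
else:
    m = m + 3
log(19)
if 29 < z:
    handle(z)
    m = n
else:
    m = factor

14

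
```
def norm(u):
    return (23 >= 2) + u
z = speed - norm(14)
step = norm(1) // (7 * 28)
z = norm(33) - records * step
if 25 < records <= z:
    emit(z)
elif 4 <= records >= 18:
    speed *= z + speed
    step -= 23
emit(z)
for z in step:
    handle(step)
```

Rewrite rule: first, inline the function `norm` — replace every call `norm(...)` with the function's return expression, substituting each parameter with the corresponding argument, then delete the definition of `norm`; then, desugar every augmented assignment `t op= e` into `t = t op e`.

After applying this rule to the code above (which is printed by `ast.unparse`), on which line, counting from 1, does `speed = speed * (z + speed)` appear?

Transformed code:
z = speed - ((23 >= 2) + 14)
step = ((23 >= 2) + 1) // (7 * 28)
z = (23 >= 2) + 33 - records * step
if 25 < records <= z:
    emit(z)
elif 4 <= records >= 18:
    speed = speed * (z + speed)
    step = step - 23
emit(z)
for z in step:
    handle(step)

7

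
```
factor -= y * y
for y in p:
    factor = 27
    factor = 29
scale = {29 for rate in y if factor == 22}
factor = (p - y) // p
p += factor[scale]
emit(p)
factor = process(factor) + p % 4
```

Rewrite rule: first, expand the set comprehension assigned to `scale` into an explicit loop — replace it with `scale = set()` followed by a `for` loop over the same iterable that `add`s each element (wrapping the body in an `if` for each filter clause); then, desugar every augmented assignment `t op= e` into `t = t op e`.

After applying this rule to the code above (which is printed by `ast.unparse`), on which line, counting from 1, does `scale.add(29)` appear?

8

Transformed code:
factor = factor - y * y
for y in p:
    factor = 27
    factor = 29
scale = set()
for rate in y:
    if factor == 22:
        scale.add(29)
factor = (p - y) // p
p = p + factor[scale]
emit(p)
factor = process(factor) + p % 4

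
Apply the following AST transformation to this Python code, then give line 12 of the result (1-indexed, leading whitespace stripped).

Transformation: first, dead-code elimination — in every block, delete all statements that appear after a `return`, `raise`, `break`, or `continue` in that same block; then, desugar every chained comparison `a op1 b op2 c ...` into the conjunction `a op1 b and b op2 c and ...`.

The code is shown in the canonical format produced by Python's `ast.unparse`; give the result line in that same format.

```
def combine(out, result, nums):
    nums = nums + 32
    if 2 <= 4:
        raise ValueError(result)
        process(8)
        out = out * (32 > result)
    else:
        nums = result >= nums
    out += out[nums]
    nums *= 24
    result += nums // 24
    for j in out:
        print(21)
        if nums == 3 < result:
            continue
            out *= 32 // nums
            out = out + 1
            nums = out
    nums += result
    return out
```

Transformed code:
def combine(out, result, nums):
    nums = nums + 32
    if 2 <= 4:
        raise ValueError(result)
    else:
        nums = result >= nums
    out += out[nums]
    nums *= 24
    result += nums // 24
    for j in out:
        print(21)
        if nums == 3 and 3 < result:
            continue
    nums += result
    return out

if nums == 3 and 3 < result:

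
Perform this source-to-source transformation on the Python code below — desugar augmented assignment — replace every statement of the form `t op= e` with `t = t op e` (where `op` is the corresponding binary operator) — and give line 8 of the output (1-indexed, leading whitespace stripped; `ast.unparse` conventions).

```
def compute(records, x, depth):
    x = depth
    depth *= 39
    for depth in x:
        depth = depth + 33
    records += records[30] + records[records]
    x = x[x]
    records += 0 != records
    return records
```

records = records + (0 != records)

Transformed code:
def compute(records, x, depth):
    x = depth
    depth = depth * 39
    for depth in x:
        depth = depth + 33
    records = records + (records[30] + records[records])
    x = x[x]
    records = records + (0 != records)
    return records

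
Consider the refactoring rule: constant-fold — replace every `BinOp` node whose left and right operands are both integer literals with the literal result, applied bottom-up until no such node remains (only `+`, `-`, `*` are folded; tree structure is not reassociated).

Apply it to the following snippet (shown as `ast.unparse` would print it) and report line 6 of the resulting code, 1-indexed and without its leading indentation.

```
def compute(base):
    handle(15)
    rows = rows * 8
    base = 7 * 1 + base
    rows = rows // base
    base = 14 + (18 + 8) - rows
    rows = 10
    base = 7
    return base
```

base = 40 - rows

Transformed code:
def compute(base):
    handle(15)
    rows = rows * 8
    base = 7 + base
    rows = rows // base
    base = 40 - rows
    rows = 10
    base = 7
    return base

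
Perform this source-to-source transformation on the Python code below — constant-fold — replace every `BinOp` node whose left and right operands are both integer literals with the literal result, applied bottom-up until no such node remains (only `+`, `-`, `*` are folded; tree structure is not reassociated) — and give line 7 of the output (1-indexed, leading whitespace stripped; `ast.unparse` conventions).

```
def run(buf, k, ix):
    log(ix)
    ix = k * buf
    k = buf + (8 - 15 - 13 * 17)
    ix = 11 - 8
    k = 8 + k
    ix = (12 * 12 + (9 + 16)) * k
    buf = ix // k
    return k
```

Transformed code:
def run(buf, k, ix):
    log(ix)
    ix = k * buf
    k = buf + -228
    ix = 3
    k = 8 + k
    ix = 169 * k
    buf = ix // k
    return k

ix = 169 * k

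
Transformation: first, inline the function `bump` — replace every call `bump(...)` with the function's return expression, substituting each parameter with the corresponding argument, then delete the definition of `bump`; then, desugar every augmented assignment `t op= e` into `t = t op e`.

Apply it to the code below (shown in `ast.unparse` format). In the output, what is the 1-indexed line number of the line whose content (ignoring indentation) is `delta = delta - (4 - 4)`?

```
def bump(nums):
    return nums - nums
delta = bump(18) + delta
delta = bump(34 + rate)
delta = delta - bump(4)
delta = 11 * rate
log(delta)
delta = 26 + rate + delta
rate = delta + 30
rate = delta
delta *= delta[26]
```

3

Transformed code:
delta = 18 - 18 + delta
delta = 34 + rate - (34 + rate)
delta = delta - (4 - 4)
delta = 11 * rate
log(delta)
delta = 26 + rate + delta
rate = delta + 30
rate = delta
delta = delta * delta[26]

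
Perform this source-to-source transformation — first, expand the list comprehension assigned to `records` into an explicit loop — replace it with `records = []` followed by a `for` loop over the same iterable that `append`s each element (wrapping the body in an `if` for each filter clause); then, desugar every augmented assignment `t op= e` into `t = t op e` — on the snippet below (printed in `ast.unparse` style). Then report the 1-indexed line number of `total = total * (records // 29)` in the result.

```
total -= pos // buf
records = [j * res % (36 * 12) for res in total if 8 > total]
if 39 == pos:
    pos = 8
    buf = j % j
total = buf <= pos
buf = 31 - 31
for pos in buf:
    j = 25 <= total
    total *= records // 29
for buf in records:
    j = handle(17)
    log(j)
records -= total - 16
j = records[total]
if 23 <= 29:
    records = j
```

Transformed code:
total = total - pos // buf
records = []
for res in total:
    if 8 > total:
        records.append(j * res % (36 * 12))
if 39 == pos:
    pos = 8
    buf = j % j
total = buf <= pos
buf = 31 - 31
for pos in buf:
    j = 25 <= total
    total = total * (records // 29)
for buf in records:
    j = handle(17)
    log(j)
records = records - (total - 16)
j = records[total]
if 23 <= 29:
    records = j

13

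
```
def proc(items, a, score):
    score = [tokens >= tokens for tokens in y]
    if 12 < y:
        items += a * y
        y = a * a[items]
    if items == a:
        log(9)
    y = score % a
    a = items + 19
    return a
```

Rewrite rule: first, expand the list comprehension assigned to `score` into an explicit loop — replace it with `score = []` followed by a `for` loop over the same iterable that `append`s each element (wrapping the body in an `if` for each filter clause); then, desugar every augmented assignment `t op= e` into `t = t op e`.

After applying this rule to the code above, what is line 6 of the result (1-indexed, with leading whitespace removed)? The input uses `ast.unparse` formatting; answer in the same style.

Transformed code:
def proc(items, a, score):
    score = []
    for tokens in y:
        score.append(tokens >= tokens)
    if 12 < y:
        items = items + a * y
        y = a * a[items]
    if items == a:
        log(9)
    y = score % a
    a = items + 19
    return a

items = items + a * y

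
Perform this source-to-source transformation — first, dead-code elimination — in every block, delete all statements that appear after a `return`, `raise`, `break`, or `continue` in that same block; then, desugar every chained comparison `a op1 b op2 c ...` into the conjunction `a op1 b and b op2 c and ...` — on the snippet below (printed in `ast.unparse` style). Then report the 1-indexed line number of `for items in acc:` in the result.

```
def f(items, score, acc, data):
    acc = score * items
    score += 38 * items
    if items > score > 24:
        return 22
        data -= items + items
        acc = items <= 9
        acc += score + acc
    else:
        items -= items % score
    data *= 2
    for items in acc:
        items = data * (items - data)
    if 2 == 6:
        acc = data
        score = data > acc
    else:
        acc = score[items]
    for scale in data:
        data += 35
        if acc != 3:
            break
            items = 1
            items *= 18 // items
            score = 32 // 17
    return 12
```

Transformed code:
def f(items, score, acc, data):
    acc = score * items
    score += 38 * items
    if items > score and score > 24:
        return 22
    else:
        items -= items % score
    data *= 2
    for items in acc:
        items = data * (items - data)
    if 2 == 6:
        acc = data
        score = data > acc
    else:
        acc = score[items]
    for scale in data:
        data += 35
        if acc != 3:
            break
    return 12

9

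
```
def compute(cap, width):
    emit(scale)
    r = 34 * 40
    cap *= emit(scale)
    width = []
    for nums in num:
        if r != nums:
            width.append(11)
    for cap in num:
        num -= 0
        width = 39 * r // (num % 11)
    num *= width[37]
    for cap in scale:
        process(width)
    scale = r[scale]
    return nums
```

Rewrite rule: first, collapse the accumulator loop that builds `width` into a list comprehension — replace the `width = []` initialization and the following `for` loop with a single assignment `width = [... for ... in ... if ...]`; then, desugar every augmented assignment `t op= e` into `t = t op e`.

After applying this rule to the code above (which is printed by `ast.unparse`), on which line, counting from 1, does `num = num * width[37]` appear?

Transformed code:
def compute(cap, width):
    emit(scale)
    r = 34 * 40
    cap = cap * emit(scale)
    width = [11 for nums in num if r != nums]
    for cap in num:
        num = num - 0
        width = 39 * r // (num % 11)
    num = num * width[37]
    for cap in scale:
        process(width)
    scale = r[scale]
    return nums

9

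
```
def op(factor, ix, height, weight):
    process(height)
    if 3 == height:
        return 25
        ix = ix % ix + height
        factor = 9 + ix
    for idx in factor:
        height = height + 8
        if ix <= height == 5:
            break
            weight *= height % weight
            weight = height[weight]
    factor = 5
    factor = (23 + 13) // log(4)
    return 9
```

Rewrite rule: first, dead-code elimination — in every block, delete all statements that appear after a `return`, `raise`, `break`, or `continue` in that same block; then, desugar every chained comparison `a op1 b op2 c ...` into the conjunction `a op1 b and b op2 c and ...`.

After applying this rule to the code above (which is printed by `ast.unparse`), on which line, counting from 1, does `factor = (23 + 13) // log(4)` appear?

10

Transformed code:
def op(factor, ix, height, weight):
    process(height)
    if 3 == height:
        return 25
    for idx in factor:
        height = height + 8
        if ix <= height and height == 5:
            break
    factor = 5
    factor = (23 + 13) // log(4)
    return 9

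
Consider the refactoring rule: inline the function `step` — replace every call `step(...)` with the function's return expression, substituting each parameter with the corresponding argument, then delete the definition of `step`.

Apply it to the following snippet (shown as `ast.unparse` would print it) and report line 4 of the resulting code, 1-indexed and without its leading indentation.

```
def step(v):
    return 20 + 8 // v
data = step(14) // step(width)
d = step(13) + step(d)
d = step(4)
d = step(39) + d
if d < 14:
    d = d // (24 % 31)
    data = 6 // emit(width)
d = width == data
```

d = 20 + 8 // 39 + d

Transformed code:
data = (20 + 8 // 14) // (20 + 8 // width)
d = 20 + 8 // 13 + (20 + 8 // d)
d = 20 + 8 // 4
d = 20 + 8 // 39 + d
if d < 14:
    d = d // (24 % 31)
    data = 6 // emit(width)
d = width == data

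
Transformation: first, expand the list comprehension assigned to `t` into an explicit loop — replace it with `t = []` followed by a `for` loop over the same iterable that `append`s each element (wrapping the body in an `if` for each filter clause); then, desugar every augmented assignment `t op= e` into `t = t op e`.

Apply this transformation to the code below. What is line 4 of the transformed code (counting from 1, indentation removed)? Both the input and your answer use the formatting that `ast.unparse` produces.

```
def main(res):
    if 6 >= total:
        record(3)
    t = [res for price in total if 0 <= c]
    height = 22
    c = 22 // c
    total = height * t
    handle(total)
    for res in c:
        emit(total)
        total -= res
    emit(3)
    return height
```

Transformed code:
def main(res):
    if 6 >= total:
        record(3)
    t = []
    for price in total:
        if 0 <= c:
            t.append(res)
    height = 22
    c = 22 // c
    total = height * t
    handle(total)
    for res in c:
        emit(total)
        total = total - res
    emit(3)
    return height

t = []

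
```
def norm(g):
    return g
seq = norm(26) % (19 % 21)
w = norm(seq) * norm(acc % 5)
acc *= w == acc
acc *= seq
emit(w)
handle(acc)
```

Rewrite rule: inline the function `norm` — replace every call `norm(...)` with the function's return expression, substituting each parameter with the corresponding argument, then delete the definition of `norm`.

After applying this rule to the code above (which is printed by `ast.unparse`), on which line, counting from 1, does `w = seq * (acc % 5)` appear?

Transformed code:
seq = 26 % (19 % 21)
w = seq * (acc % 5)
acc *= w == acc
acc *= seq
emit(w)
handle(acc)

2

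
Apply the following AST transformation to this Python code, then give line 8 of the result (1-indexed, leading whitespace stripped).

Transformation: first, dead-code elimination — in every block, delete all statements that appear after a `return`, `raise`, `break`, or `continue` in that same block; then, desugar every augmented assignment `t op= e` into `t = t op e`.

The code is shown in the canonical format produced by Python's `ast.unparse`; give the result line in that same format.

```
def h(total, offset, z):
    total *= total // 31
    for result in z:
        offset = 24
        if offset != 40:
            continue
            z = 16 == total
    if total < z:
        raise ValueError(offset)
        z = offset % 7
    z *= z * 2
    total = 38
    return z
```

Transformed code:
def h(total, offset, z):
    total = total * (total // 31)
    for result in z:
        offset = 24
        if offset != 40:
            continue
    if total < z:
        raise ValueError(offset)
    z = z * (z * 2)
    total = 38
    return z

raise ValueError(offset)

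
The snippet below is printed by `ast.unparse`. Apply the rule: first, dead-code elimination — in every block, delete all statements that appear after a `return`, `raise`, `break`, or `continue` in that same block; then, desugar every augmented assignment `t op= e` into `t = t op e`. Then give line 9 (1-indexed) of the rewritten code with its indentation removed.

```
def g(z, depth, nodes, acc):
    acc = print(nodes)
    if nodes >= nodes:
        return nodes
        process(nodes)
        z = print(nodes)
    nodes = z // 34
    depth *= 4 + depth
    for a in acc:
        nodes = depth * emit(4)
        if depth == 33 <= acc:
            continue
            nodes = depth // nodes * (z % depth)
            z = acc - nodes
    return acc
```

Transformed code:
def g(z, depth, nodes, acc):
    acc = print(nodes)
    if nodes >= nodes:
        return nodes
    nodes = z // 34
    depth = depth * (4 + depth)
    for a in acc:
        nodes = depth * emit(4)
        if depth == 33 <= acc:
            continue
    return acc

if depth == 33 <= acc:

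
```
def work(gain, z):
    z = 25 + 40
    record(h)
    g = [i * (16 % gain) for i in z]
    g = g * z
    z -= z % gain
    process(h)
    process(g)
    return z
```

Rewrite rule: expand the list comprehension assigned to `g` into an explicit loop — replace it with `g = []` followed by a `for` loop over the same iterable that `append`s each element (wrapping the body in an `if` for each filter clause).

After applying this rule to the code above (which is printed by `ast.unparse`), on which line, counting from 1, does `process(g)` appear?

Transformed code:
def work(gain, z):
    z = 25 + 40
    record(h)
    g = []
    for i in z:
        g.append(i * (16 % gain))
    g = g * z
    z -= z % gain
    process(h)
    process(g)
    return z

10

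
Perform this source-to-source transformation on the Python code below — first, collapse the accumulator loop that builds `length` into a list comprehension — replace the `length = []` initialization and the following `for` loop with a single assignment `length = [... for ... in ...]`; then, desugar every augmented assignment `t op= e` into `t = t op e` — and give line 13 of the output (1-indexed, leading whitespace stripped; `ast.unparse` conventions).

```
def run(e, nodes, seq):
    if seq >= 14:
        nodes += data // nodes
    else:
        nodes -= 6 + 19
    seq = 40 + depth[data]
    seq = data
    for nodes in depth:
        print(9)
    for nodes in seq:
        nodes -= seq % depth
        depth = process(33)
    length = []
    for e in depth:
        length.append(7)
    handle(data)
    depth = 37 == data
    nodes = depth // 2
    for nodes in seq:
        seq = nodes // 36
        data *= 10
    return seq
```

Transformed code:
def run(e, nodes, seq):
    if seq >= 14:
        nodes = nodes + data // nodes
    else:
        nodes = nodes - (6 + 19)
    seq = 40 + depth[data]
    seq = data
    for nodes in depth:
        print(9)
    for nodes in seq:
        nodes = nodes - seq % depth
        depth = process(33)
    length = [7 for e in depth]
    handle(data)
    depth = 37 == data
    nodes = depth // 2
    for nodes in seq:
        seq = nodes // 36
        data = data * 10
    return seq

length = [7 for e in depth]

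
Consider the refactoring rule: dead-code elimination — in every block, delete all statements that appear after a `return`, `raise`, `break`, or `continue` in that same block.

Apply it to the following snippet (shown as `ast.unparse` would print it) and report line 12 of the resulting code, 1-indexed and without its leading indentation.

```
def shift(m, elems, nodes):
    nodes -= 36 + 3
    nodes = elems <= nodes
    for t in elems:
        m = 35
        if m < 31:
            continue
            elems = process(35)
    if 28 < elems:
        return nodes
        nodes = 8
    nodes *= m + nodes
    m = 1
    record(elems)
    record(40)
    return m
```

record(elems)

Transformed code:
def shift(m, elems, nodes):
    nodes -= 36 + 3
    nodes = elems <= nodes
    for t in elems:
        m = 35
        if m < 31:
            continue
    if 28 < elems:
        return nodes
    nodes *= m + nodes
    m = 1
    record(elems)
    record(40)
    return m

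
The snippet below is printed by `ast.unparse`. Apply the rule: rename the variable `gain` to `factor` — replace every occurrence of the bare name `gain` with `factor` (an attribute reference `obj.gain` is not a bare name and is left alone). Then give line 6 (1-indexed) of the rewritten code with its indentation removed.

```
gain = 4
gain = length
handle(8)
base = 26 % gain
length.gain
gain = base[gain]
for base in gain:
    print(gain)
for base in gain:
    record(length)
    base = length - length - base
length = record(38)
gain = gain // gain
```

Transformed code:
factor = 4
factor = length
handle(8)
base = 26 % factor
length.gain
factor = base[factor]
for base in factor:
    print(factor)
for base in factor:
    record(length)
    base = length - length - base
length = record(38)
factor = factor // factor

factor = base[factor]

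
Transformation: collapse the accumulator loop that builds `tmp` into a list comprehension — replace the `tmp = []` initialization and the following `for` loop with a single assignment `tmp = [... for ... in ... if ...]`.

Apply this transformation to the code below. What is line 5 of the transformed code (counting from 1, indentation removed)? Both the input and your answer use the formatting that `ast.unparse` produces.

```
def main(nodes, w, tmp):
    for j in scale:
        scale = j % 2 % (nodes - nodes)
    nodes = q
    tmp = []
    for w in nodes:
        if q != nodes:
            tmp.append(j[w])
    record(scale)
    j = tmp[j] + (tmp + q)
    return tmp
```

tmp = [j[w] for w in nodes if q != nodes]

Transformed code:
def main(nodes, w, tmp):
    for j in scale:
        scale = j % 2 % (nodes - nodes)
    nodes = q
    tmp = [j[w] for w in nodes if q != nodes]
    record(scale)
    j = tmp[j] + (tmp + q)
    return tmp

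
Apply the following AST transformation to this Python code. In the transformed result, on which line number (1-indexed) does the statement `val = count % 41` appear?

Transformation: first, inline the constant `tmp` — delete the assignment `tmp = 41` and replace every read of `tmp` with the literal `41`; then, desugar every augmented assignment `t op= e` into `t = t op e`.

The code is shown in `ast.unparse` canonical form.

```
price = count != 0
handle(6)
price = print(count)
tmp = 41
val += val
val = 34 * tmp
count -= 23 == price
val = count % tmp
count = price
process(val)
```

7

Transformed code:
price = count != 0
handle(6)
price = print(count)
val = val + val
val = 34 * 41
count = count - (23 == price)
val = count % 41
count = price
process(val)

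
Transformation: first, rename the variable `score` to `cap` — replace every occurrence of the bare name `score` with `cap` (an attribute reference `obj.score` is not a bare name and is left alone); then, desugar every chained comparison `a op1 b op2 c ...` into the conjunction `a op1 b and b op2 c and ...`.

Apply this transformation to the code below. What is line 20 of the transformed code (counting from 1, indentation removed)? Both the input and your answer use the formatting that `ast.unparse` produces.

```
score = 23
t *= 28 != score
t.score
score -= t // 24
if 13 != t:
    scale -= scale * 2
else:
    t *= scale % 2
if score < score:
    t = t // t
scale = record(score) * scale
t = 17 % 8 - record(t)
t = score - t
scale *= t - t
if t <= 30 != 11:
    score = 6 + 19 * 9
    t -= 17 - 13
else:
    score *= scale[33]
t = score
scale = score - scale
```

Transformed code:
cap = 23
t *= 28 != cap
t.score
cap -= t // 24
if 13 != t:
    scale -= scale * 2
else:
    t *= scale % 2
if cap < cap:
    t = t // t
scale = record(cap) * scale
t = 17 % 8 - record(t)
t = cap - t
scale *= t - t
if t <= 30 and 30 != 11:
    cap = 6 + 19 * 9
    t -= 17 - 13
else:
    cap *= scale[33]
t = cap
scale = cap - scale

t = cap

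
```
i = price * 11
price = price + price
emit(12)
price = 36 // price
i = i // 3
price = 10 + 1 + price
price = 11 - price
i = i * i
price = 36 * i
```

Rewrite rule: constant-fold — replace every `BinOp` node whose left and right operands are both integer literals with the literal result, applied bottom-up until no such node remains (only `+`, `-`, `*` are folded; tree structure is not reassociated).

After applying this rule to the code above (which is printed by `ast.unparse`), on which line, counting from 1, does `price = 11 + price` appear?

6

Transformed code:
i = price * 11
price = price + price
emit(12)
price = 36 // price
i = i // 3
price = 11 + price
price = 11 - price
i = i * i
price = 36 * i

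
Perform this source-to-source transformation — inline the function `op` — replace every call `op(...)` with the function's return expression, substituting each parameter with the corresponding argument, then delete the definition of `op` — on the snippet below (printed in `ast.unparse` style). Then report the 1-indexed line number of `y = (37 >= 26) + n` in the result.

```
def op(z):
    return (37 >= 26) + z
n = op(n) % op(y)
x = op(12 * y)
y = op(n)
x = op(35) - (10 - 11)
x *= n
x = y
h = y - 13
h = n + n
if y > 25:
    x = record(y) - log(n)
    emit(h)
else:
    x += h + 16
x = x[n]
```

Transformed code:
n = ((37 >= 26) + n) % ((37 >= 26) + y)
x = (37 >= 26) + 12 * y
y = (37 >= 26) + n
x = (37 >= 26) + 35 - (10 - 11)
x *= n
x = y
h = y - 13
h = n + n
if y > 25:
    x = record(y) - log(n)
    emit(h)
else:
    x += h + 16
x = x[n]

3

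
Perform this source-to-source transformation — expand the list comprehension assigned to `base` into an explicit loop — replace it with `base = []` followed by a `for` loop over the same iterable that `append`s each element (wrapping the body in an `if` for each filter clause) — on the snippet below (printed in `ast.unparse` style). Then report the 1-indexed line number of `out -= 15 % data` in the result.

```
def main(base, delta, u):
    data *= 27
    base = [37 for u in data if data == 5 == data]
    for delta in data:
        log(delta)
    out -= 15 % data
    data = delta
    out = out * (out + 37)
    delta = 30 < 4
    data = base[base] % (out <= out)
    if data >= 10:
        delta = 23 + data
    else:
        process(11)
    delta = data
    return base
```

Transformed code:
def main(base, delta, u):
    data *= 27
    base = []
    for u in data:
        if data == 5 == data:
            base.append(37)
    for delta in data:
        log(delta)
    out -= 15 % data
    data = delta
    out = out * (out + 37)
    delta = 30 < 4
    data = base[base] % (out <= out)
    if data >= 10:
        delta = 23 + data
    else:
        process(11)
    delta = data
    return base

9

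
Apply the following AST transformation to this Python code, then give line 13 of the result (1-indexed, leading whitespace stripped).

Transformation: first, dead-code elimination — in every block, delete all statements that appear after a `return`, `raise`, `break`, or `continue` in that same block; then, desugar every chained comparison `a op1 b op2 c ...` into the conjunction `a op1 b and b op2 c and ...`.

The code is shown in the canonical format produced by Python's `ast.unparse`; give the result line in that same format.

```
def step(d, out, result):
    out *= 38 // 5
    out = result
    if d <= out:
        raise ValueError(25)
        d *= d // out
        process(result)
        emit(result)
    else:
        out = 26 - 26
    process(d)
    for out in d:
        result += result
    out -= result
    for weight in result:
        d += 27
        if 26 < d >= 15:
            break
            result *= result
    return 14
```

Transformed code:
def step(d, out, result):
    out *= 38 // 5
    out = result
    if d <= out:
        raise ValueError(25)
    else:
        out = 26 - 26
    process(d)
    for out in d:
        result += result
    out -= result
    for weight in result:
        d += 27
        if 26 < d and d >= 15:
            break
    return 14

d += 27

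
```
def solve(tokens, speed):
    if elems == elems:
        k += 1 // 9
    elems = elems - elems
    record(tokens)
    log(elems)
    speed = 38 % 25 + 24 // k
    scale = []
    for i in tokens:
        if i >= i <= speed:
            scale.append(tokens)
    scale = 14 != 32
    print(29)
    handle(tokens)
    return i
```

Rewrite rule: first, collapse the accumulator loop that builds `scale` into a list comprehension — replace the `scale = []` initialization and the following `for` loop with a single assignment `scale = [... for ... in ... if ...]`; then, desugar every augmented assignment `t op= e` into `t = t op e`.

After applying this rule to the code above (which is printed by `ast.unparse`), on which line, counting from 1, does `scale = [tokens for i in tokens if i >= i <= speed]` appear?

Transformed code:
def solve(tokens, speed):
    if elems == elems:
        k = k + 1 // 9
    elems = elems - elems
    record(tokens)
    log(elems)
    speed = 38 % 25 + 24 // k
    scale = [tokens for i in tokens if i >= i <= speed]
    scale = 14 != 32
    print(29)
    handle(tokens)
    return i

8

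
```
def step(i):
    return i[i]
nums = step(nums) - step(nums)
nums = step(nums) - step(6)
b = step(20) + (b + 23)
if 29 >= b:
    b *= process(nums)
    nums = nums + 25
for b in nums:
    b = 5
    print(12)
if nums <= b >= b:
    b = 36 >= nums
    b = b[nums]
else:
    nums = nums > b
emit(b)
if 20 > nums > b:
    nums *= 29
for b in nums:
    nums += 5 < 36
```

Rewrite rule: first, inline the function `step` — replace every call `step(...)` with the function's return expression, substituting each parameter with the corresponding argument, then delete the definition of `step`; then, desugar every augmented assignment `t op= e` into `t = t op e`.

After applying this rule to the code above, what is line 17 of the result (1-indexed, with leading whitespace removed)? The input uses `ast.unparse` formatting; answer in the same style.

nums = nums * 29

Transformed code:
nums = nums[nums] - nums[nums]
nums = nums[nums] - 6[6]
b = 20[20] + (b + 23)
if 29 >= b:
    b = b * process(nums)
    nums = nums + 25
for b in nums:
    b = 5
    print(12)
if nums <= b >= b:
    b = 36 >= nums
    b = b[nums]
else:
    nums = nums > b
emit(b)
if 20 > nums > b:
    nums = nums * 29
for b in nums:
    nums = nums + (5 < 36)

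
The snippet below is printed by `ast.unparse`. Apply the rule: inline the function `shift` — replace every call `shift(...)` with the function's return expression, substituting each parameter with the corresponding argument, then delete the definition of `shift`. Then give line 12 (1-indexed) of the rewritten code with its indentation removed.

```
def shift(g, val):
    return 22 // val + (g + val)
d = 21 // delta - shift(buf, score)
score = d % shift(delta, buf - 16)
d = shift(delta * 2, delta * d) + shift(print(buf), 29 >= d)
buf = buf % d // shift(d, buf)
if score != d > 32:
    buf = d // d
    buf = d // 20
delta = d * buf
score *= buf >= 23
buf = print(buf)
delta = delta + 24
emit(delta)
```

emit(delta)

Transformed code:
d = 21 // delta - (22 // score + (buf + score))
score = d % (22 // (buf - 16) + (delta + (buf - 16)))
d = 22 // (delta * d) + (delta * 2 + delta * d) + (22 // (29 >= d) + (print(buf) + (29 >= d)))
buf = buf % d // (22 // buf + (d + buf))
if score != d > 32:
    buf = d // d
    buf = d // 20
delta = d * buf
score *= buf >= 23
buf = print(buf)
delta = delta + 24
emit(delta)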